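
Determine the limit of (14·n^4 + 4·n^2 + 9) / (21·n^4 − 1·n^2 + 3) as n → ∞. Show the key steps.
lim = 14/21 = 2/3

For large n the leading n^4 terms dominate both numerator and denominator. Dividing top and bottom by n^4, every other term tends to 0, leaving 14/21 = 2/3.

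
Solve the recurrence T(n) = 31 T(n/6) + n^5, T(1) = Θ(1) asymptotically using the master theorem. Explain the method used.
T(n) = Θ(n^5)

log_6 31 ≈ 1.917. f(n) = n^5 dominates n^(log_6 31) since 5 > 1.917, and the regularity condition a·f(n/b) = 31·(n/6)^5 = (31/7776)·n^5 ≤ c·f(n) holds with c = 31/7776 ≈ 0.00399 < 1. So this is Case 3: T(n) = Θ(f(n)) = Θ(n^5).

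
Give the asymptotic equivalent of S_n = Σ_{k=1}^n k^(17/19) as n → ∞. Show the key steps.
S_n ~ (19/36) · n^(36/19)

Integral comparison: Σ_{k=1}^n k^(17/19) = ∫_0^n x^(17/19) dx + O(n^(17/19)). The integral is n^(1 + 17/19) / (1 + 17/19) = n^((17+19)/19) / ((17+19)/19) = (19/36) · n^(36/19).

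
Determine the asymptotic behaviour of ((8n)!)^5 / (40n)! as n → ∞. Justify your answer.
((8n)!)^5/(40n)! ~ ((2π·8n)^(4/2) / sqrt(5)) · 5^(−5·8n)  →  0

Write N = 8n. Stirling: N! ~ sqrt(2π N)(N/e)^N and (5N)! ~ sqrt(2π·5N)·(5N/e)^(5N).
  (N!)^5/(5N)! ~ (2π N)^(5/2) (N/e)^(5N) / [sqrt(2π·5N) (5N/e)^(5N)]
     = (2π N)^(5/2) / sqrt(2π·5N) · (N/(5N))^(5N)
     = (2π N)^((5−1)/2) / sqrt(5) · 5^(−5N).
Since 5^5 > 1, the factor 5^(−5N) decays exponentially, so the ratio → 0. Substituting N = 8n gives the stated form.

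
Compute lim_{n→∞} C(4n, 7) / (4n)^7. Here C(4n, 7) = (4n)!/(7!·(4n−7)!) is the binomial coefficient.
lim = 1/7! = 1/5040

With N = 4n → ∞: C(N, 7) / N^7 = [N(N−1)…(N−6)] / (7! · N^7) = (1/7!) · 1 · (1 − 1/(4n)) · … · (1 − 6/(4n)). Each factor → 1 as N → ∞, so the limit is 1/7! = 1/5040.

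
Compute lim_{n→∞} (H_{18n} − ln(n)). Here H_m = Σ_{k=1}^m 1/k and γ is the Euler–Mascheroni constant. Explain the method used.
lim = ln 18 + γ

By Euler-Maclaurin, H_m = ln m + γ + O(1/m). So
  H_{18n} − ln(n) = ln(18n) + γ − ln(n) + O(1/n)
                       = ln(18/1) + γ + O(1/n).
Hence the limit is ln(18/1) + γ.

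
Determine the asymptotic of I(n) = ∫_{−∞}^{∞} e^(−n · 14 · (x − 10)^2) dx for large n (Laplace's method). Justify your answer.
I(n) = sqrt(π/(14n))

Here φ(x) = 14 · (x − 10)^2 has its unique minimum at x* = 10 with φ(x*) = 0 and φ''(x*) = 28. Laplace's method gives
  I(n) ~ e^(−n φ(x*)) · sqrt(2π / (n · φ''(x*))) = sqrt(2π / (28n)) = sqrt(π/(14n)).
This is exact: substituting u = (x − 10)·sqrt(14n) gives I(n) = (1/sqrt(14n)) ∫_{−∞}^{∞} e^(−u^2) du = sqrt(π/(14n)).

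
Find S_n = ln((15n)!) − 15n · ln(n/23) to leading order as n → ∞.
S_n ~ 15n · (ln 345 − 1) + O(ln n)

Stirling: ln((15n)!) = 15n ln(15n) − 15n + O(ln n).
  S_n = 15n ln(15n) − 15n − 15n ln(n/23) + O(ln n)
      = 15n ln(15n) − 15n ln n + 15n ln 23 − 15n + O(ln n)
      = 15n ln 15 + 15n ln 23 − 15n + O(ln n)
      = 15n (ln 345 − 1) + O(ln n).
Numerically ln(345) − 1 ≈ 4.8435.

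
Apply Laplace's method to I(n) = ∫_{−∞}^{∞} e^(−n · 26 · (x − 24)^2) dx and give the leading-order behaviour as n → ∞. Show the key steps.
I(n) = sqrt(π/(26n))

Here φ(x) = 26 · (x − 24)^2 has its unique minimum at x* = 24 with φ(x*) = 0 and φ''(x*) = 52. Laplace's method gives
  I(n) ~ e^(−n φ(x*)) · sqrt(2π / (n · φ''(x*))) = sqrt(2π / (52n)) = sqrt(π/(26n)).
This is exact: substituting u = (x − 24)·sqrt(26n) gives I(n) = (1/sqrt(26n)) ∫_{−∞}^{∞} e^(−u^2) du = sqrt(π/(26n)).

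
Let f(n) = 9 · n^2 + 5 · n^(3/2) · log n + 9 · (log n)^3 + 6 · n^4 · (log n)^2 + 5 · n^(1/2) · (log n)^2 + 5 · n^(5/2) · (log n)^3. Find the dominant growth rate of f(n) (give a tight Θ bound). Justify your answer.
f(n) ∈ Θ(n^4 · (log n)^2)

Compare the terms by growth order. For large n, n^a · (log n)^b dominates n^a' · (log n)^b' iff a > a', or (a = a' and b > b'). Ranking the 6 terms shows the dominant one is 6 · n^4 · (log n)^2. Hence f(n) ∈ Θ(n^4 · (log n)^2).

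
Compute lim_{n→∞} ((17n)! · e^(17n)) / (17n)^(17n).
lim = ∞

Stirling: (17n)! ~ sqrt(2π·17n) · (17n/e)^(17n). Hence
  (17n)! · e^(17n) / (17n)^(17n) ~ sqrt(2π·17n) = sqrt(2π·17) · sqrt(n) → ∞.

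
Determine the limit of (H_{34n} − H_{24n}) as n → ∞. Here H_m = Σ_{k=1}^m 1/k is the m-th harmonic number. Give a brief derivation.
lim = ln(34/24) = ln(17/12)

Euler-Maclaurin gives H_m = ln m + γ + 1/(2m) + O(1/m^2). The γ and O(1/m) terms cancel in the difference:
  H_{34n} − H_{24n} = ln(34n) − ln(24n) + O(1/n) = ln(34/24) + O(1/n).
Hence the limit is ln(34/24) = ln(17/12).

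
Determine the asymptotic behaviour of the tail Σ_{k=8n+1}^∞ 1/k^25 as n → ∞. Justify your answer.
Σ_{k>8n} 1/k^25 ~ 1/(24 · (8n)^24)

Compare to the integral: ∫_{8n}^∞ x^(−25) dx = [−x^(−24)/24]_{8n}^∞ = 1/((25−1)·(8n)^24). Euler-Maclaurin then gives
  Σ_{k>8n} 1/k^25 = ∫_{8n}^∞ dx/x^25 − 1/(2·(8n)^25) + O(1/(8n)^26).
(Equivalently this is ζ(25) − Σ_{k≤8n} 1/k^25.)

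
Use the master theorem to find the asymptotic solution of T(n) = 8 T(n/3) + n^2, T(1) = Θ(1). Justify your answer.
T(n) = Θ(n^2)

log_3 8 ≈ 1.893. f(n) = n^2 dominates n^(log_3 8) since 2 > 1.893, and the regularity condition a·f(n/b) = 8·(n/3)^2 = (8/9)·n^2 ≤ c·f(n) holds with c = 8/9 ≈ 0.889 < 1. So this is Case 3: T(n) = Θ(f(n)) = Θ(n^2).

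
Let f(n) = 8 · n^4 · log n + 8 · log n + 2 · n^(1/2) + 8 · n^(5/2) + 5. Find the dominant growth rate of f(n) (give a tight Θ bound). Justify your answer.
f(n) ∈ Θ(n^4 · log n)

Compare the terms by growth order. For large n, n^a · (log n)^b dominates n^a' · (log n)^b' iff a > a', or (a = a' and b > b'). Ranking the 5 terms shows the dominant one is 8 · n^4 · log n. Hence f(n) ∈ Θ(n^4 · log n).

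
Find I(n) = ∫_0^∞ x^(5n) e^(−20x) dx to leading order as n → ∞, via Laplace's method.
I(n) ~ (sqrt(2π·5n) / 20) · (5n/(20e))^(5n)

Write the integrand as exp(5n ln x − 20x) and set f(x) = 5n ln x − 20x. Then f'(x) = 5n/x − 20 = 0 at x* = 5n/20, and f''(x*) = −5n/x*^2 = −20^2/(5n). Laplace's method (interior maximum) gives
  I(n) ~ e^(f(x*)) · sqrt(2π / |f''(x*)|)
        = exp(5n ln(5n/20) − 5n) · sqrt(2π · 5n / 20^2)
        = (5n/20)^(5n) e^(−5n) · sqrt(2π·5n) / 20
        = (sqrt(2π·5n) / 20) · (5n/(20e))^(5n).
This matches Γ(5n+1)/20^(5n+1) with Stirling applied to Γ.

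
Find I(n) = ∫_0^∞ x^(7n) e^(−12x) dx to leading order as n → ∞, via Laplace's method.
I(n) ~ (sqrt(2π·7n) / 12) · (7n/(12e))^(7n)

Write the integrand as exp(7n ln x − 12x) and set f(x) = 7n ln x − 12x. Then f'(x) = 7n/x − 12 = 0 at x* = 7n/12, and f''(x*) = −7n/x*^2 = −12^2/(7n). Laplace's method (interior maximum) gives
  I(n) ~ e^(f(x*)) · sqrt(2π / |f''(x*)|)
        = exp(7n ln(7n/12) − 7n) · sqrt(2π · 7n / 12^2)
        = (7n/12)^(7n) e^(−7n) · sqrt(2π·7n) / 12
        = (sqrt(2π·7n) / 12) · (7n/(12e))^(7n).
This matches Γ(7n+1)/12^(7n+1) with Stirling applied to Γ.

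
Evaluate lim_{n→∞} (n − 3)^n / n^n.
lim = e^(−3)

Rewrite as (1 − 3/n)^(n). By the standard limit (1 + x/n)^n → e^x, we have (1 − 3/n)^n → e^(−3), and raising to the 1st power gives e^(−3).
More precisely, ln[(1 − 3/n)^(n)] = n · ln(1 − 3/n) = n · (-3/n + O(1/n^2)) = -3 + O(1/n) → -3.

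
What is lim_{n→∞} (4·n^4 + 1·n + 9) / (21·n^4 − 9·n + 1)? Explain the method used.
lim = 4/21

For large n the leading n^4 terms dominate both numerator and denominator. Dividing top and bottom by n^4, every other term tends to 0, leaving 4/21.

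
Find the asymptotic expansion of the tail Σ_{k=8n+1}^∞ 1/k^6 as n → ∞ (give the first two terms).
Σ_{k>8n} 1/k^6 = 1/(5 · (8n)^5) − 1/(2 · (8n)^6) + O(1/(8n)^7)

Compare to the integral: ∫_{8n}^∞ x^(−6) dx = [−x^(−5)/5]_{8n}^∞ = 1/((6−1)·(8n)^5). The Euler-Maclaurin correction adds −f(8n)/2 = −1/(2·(8n)^6). Euler-Maclaurin then gives
  Σ_{k>8n} 1/k^6 = ∫_{8n}^∞ dx/x^6 − 1/(2·(8n)^6) + O(1/(8n)^7).
(Equivalently this is ζ(6) − Σ_{k≤8n} 1/k^6.)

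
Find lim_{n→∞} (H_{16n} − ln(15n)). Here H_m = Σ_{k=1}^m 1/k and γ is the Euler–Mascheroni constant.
lim = ln(16/15) + γ

By Euler-Maclaurin, H_m = ln m + γ + O(1/m). So
  H_{16n} − ln(15n) = ln(16n) + γ − ln(15n) + O(1/n)
                       = ln(16/15) + γ + O(1/n).
Hence the limit is ln(16/15) + γ.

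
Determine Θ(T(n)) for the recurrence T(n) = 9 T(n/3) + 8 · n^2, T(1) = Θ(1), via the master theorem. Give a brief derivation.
T(n) = Θ(n^2 log n)

log_3 9 = 2, and f(n) = 8 · n^2 = Θ(n^(log_3 9)). This is Case 2 of the master theorem: T(n) = Θ(f(n) · log n) = Θ(n^2 log n).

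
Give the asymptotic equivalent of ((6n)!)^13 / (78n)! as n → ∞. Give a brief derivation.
((6n)!)^13/(78n)! ~ ((2π·6n)^(12/2) / sqrt(13)) · 13^(−13·6n)  →  0

Write N = 6n. Stirling: N! ~ sqrt(2π N)(N/e)^N and (13N)! ~ sqrt(2π·13N)·(13N/e)^(13N).
  (N!)^13/(13N)! ~ (2π N)^(13/2) (N/e)^(13N) / [sqrt(2π·13N) (13N/e)^(13N)]
     = (2π N)^(13/2) / sqrt(2π·13N) · (N/(13N))^(13N)
     = (2π N)^((13−1)/2) / sqrt(13) · 13^(−13N).
Since 13^13 > 1, the factor 13^(−13N) decays exponentially, so the ratio → 0. Substituting N = 6n gives the stated form.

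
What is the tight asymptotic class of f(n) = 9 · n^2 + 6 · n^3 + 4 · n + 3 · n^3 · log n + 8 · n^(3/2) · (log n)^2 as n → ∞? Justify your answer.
f(n) ∈ Θ(n^3 · log n)

Compare the terms by growth order. For large n, n^a · (log n)^b dominates n^a' · (log n)^b' iff a > a', or (a = a' and b > b'). Ranking the 5 terms shows the dominant one is 3 · n^3 · log n. Hence f(n) ∈ Θ(n^3 · log n).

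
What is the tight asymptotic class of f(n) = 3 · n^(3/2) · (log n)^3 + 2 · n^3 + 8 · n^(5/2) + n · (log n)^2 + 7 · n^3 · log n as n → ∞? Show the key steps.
f(n) ∈ Θ(n^3 · log n)

Compare the terms by growth order. For large n, n^a · (log n)^b dominates n^a' · (log n)^b' iff a > a', or (a = a' and b > b'). Ranking the 5 terms shows the dominant one is 7 · n^3 · log n. Hence f(n) ∈ Θ(n^3 · log n).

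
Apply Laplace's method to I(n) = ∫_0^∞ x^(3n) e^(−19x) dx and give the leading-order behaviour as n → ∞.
I(n) ~ (sqrt(2π·3n) / 19) · (3n/(19e))^(3n)

Write the integrand as exp(3n ln x − 19x) and set f(x) = 3n ln x − 19x. Then f'(x) = 3n/x − 19 = 0 at x* = 3n/19, and f''(x*) = −3n/x*^2 = −19^2/(3n). Laplace's method (interior maximum) gives
  I(n) ~ e^(f(x*)) · sqrt(2π / |f''(x*)|)
        = exp(3n ln(3n/19) − 3n) · sqrt(2π · 3n / 19^2)
        = (3n/19)^(3n) e^(−3n) · sqrt(2π·3n) / 19
        = (sqrt(2π·3n) / 19) · (3n/(19e))^(3n).
This matches Γ(3n+1)/19^(3n+1) with Stirling applied to Γ.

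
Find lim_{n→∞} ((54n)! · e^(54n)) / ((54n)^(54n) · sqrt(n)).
lim = sqrt(2π·54)

Stirling: (54n)! ~ sqrt(2π·54n) · (54n/e)^(54n). Hence
  (54n)! · e^(54n) / (54n)^(54n) ~ sqrt(2π·54n).
Dividing by sqrt(n): sqrt(2π·54n) / sqrt(n) = sqrt(2π·54) · n^((1−1)/2), so the limit is sqrt(2π·54).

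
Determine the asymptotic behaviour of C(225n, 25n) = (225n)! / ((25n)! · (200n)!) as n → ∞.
C(225n, 25n) ~ (387420489/16777216)^(25n) · sqrt(9/(16π·25n))

Write N = 25n. Apply Stirling to each factorial:
  (9N)! ~ sqrt(2π·9N) · (9N/e)^(9N),
  N! ~ sqrt(2π N) · (N/e)^N,
  (8N)! ~ sqrt(2π·8N) · (8N/e)^(8N).
The exponential factors combine to (9N)^(9N) / (N^N · (8N)^(8N)) = 9^(9N)/8^(8N) = (9^9/8^8)^N = (387420489/16777216)^N.
The square-root prefactors combine to sqrt(2π·9N) / (sqrt(2π N)·sqrt(2π·8N)) = sqrt(9 / (2π·8·N)) = sqrt(9/(16π·25n)).
Substituting N = 25n: C(225n, 25n) ~ (387420489/16777216)^(25n) · sqrt(9/(16π·25n)).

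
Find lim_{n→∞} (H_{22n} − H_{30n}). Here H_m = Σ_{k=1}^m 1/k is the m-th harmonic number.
lim = ln(22/30) = ln(11/15)

Euler-Maclaurin gives H_m = ln m + γ + 1/(2m) + O(1/m^2). The γ and O(1/m) terms cancel in the difference:
  H_{22n} − H_{30n} = ln(22n) − ln(30n) + O(1/n) = ln(22/30) + O(1/n).
Hence the limit is ln(22/30) = ln(11/15).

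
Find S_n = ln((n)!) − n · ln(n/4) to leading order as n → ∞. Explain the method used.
S_n ~ n · (ln 4 − 1) + O(ln n)

Stirling: ln((n)!) = n ln(n) − n + O(ln n).
  S_n = n ln(n) − n − n ln(n/4) + O(ln n)
      = n ln(n) − n ln n + n ln 4 − n + O(ln n)
      = n ln 4 − n + O(ln n)
      = n (ln 4 − 1) + O(ln n).
Numerically ln(4) − 1 ≈ 0.3863.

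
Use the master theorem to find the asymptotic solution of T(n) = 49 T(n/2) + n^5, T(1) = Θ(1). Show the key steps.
T(n) = Θ(n^(log_2 49))

Master theorem: compare f(n) = n^5 to n^(log_2 49) where log_2 49 ≈ 5.615. Since 5 < log_2 49, we have f(n) = O(n^(log_2 49 − ε)) for some ε > 0 — Case 1. Hence T(n) = Θ(n^(log_2 49)).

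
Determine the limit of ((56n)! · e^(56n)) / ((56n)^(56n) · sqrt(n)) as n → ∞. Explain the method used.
lim = sqrt(2π·56)

Stirling: (56n)! ~ sqrt(2π·56n) · (56n/e)^(56n). Hence
  (56n)! · e^(56n) / (56n)^(56n) ~ sqrt(2π·56n).
Dividing by sqrt(n): sqrt(2π·56n) / sqrt(n) = sqrt(2π·56) · n^((1−1)/2), so the limit is sqrt(2π·56).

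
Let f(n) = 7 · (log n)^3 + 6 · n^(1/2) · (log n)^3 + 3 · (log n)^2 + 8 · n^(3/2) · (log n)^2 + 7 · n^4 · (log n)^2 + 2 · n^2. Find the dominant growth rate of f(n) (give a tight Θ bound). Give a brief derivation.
f(n) ∈ Θ(n^4 · (log n)^2)

Compare the terms by growth order. For large n, n^a · (log n)^b dominates n^a' · (log n)^b' iff a > a', or (a = a' and b > b'). Ranking the 6 terms shows the dominant one is 7 · n^4 · (log n)^2. Hence f(n) ∈ Θ(n^4 · (log n)^2).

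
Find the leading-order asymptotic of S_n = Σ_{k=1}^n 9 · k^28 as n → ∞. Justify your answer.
S_n ~ 9 · n^29 / 29

By integral comparison (Euler-Maclaurin), Σ_{k=1}^n 9 · k^28 = 9 · ∫_0^n x^28 dx + O(n^28) = 9 · n^29/29 + O(n^28). (Equivalently, Faulhaber's formula gives the same leading term.)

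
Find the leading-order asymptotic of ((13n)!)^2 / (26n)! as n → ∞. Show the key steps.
((13n)!)^2/(26n)! ~ ((2π·13n)^(1/2) / sqrt(2)) · 2^(−2·13n)  →  0

Write N = 13n. Stirling: N! ~ sqrt(2π N)(N/e)^N and (2N)! ~ sqrt(2π·2N)·(2N/e)^(2N).
  (N!)^2/(2N)! ~ (2π N)^(2/2) (N/e)^(2N) / [sqrt(2π·2N) (2N/e)^(2N)]
     = (2π N)^(2/2) / sqrt(2π·2N) · (N/(2N))^(2N)
     = (2π N)^((2−1)/2) / sqrt(2) · 2^(−2N).
Since 2^2 > 1, the factor 2^(−2N) decays exponentially, so the ratio → 0. Substituting N = 13n gives the stated form.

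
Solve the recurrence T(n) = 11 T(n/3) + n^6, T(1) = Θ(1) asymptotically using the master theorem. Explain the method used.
T(n) = Θ(n^6)

log_3 11 ≈ 2.183. f(n) = n^6 dominates n^(log_3 11) since 6 > 2.183, and the regularity condition a·f(n/b) = 11·(n/3)^6 = (11/729)·n^6 ≤ c·f(n) holds with c = 11/729 ≈ 0.0151 < 1. So this is Case 3: T(n) = Θ(f(n)) = Θ(n^6).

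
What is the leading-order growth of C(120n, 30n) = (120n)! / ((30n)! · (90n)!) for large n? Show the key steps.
C(120n, 30n) ~ (256/27)^(30n) · sqrt(2/(3π·30n))

Write N = 30n. Apply Stirling to each factorial:
  (4N)! ~ sqrt(2π·4N) · (4N/e)^(4N),
  N! ~ sqrt(2π N) · (N/e)^N,
  (3N)! ~ sqrt(2π·3N) · (3N/e)^(3N).
The exponential factors combine to (4N)^(4N) / (N^N · (3N)^(3N)) = 4^(4N)/3^(3N) = (4^4/3^3)^N = (256/27)^N.
The square-root prefactors combine to sqrt(2π·4N) / (sqrt(2π N)·sqrt(2π·3N)) = sqrt(4 / (2π·3·N)) = sqrt(2/(3π·30n)).
Substituting N = 30n: C(120n, 30n) ~ (256/27)^(30n) · sqrt(2/(3π·30n)).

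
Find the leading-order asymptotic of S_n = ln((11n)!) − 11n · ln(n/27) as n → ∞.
S_n ~ 11n · (ln 297 − 1) + O(ln n)

Stirling: ln((11n)!) = 11n ln(11n) − 11n + O(ln n).
  S_n = 11n ln(11n) − 11n − 11n ln(n/27) + O(ln n)
      = 11n ln(11n) − 11n ln n + 11n ln 27 − 11n + O(ln n)
      = 11n ln 11 + 11n ln 27 − 11n + O(ln n)
      = 11n (ln 297 − 1) + O(ln n).
Numerically ln(297) − 1 ≈ 4.6937.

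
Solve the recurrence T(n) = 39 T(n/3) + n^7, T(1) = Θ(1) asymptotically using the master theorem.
T(n) = Θ(n^7)

log_3 39 ≈ 3.335. f(n) = n^7 dominates n^(log_3 39) since 7 > 3.335, and the regularity condition a·f(n/b) = 39·(n/3)^7 = (39/2187)·n^7 ≤ c·f(n) holds with c = 39/2187 ≈ 0.0178 < 1. So this is Case 3: T(n) = Θ(f(n)) = Θ(n^7).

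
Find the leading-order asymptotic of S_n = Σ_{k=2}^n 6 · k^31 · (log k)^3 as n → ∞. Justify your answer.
S_n ~ 3 · n^32 · (log n)^3 / 16

By integral comparison, S_n = ∫_1^n 6 · x^31 · (log x)^3 dx + O(n^31 · (log n)^3). For the integral, the leading term of ∫_1^n x^31 (log x)^3 dx is n^32/32 · (log n)^3 (by repeated integration by parts; each step lowers the log-exponent and produces a relatively O(1/log n) correction). Hence S_n ~ 3 · n^32 · (log n)^3 / 16.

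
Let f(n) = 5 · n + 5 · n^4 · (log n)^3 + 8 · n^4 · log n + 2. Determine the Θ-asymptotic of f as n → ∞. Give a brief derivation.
f(n) ∈ Θ(n^4 · (log n)^3)

Compare the terms by growth order. For large n, n^a · (log n)^b dominates n^a' · (log n)^b' iff a > a', or (a = a' and b > b'). Ranking the 4 terms shows the dominant one is 5 · n^4 · (log n)^3. Hence f(n) ∈ Θ(n^4 · (log n)^3).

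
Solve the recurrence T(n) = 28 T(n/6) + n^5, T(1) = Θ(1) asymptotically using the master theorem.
T(n) = Θ(n^5)

log_6 28 ≈ 1.860. f(n) = n^5 dominates n^(log_6 28) since 5 > 1.860, and the regularity condition a·f(n/b) = 28·(n/6)^5 = (28/7776)·n^5 ≤ c·f(n) holds with c = 28/7776 ≈ 0.0036 < 1. So this is Case 3: T(n) = Θ(f(n)) = Θ(n^5).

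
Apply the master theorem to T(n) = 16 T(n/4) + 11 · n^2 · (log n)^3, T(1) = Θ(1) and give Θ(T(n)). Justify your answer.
T(n) = Θ(n^2 · (log n)^4)

Here log_4 16 = 2 and f(n) = 11 · n^2 · (log n)^3 = Θ(n^(log_4 16) · (log n)^3). This is the extended Case 2 of the master theorem (f matches the critical exponent up to log factors), giving T(n) = Θ(n^(log_4 16) · (log n)^(3+1)) = Θ(n^2 · (log n)^4).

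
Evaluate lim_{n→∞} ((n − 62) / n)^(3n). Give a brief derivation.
lim = e^(−186)

Rewrite as (1 − 62/n)^(3n). By the standard limit (1 + x/n)^n → e^x, we have (1 − 62/n)^n → e^(−62), and raising to the 3rd power gives e^(−186).
More precisely, ln[(1 − 62/n)^(3n)] = 3n · ln(1 − 62/n) = 3n · (-62/n + O(1/n^2)) = -186 + O(1/n) → -186.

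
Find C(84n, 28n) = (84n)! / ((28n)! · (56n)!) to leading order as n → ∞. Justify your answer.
C(84n, 28n) ~ (27/4)^(28n) · sqrt(3/(4π·28n))

Write N = 28n. Apply Stirling to each factorial:
  (3N)! ~ sqrt(2π·3N) · (3N/e)^(3N),
  N! ~ sqrt(2π N) · (N/e)^N,
  (2N)! ~ sqrt(2π·2N) · (2N/e)^(2N).
The exponential factors combine to (3N)^(3N) / (N^N · (2N)^(2N)) = 3^(3N)/2^(2N) = (3^3/2^2)^N = (27/4)^N.
The square-root prefactors combine to sqrt(2π·3N) / (sqrt(2π N)·sqrt(2π·2N)) = sqrt(3 / (2π·2·N)) = sqrt(3/(4π·28n)).
Substituting N = 28n: C(84n, 28n) ~ (27/4)^(28n) · sqrt(3/(4π·28n)).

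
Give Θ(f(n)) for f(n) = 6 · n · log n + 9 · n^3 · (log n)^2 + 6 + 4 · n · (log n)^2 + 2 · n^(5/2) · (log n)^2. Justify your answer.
f(n) ∈ Θ(n^3 · (log n)^2)

Compare the terms by growth order. For large n, n^a · (log n)^b dominates n^a' · (log n)^b' iff a > a', or (a = a' and b > b'). Ranking the 5 terms shows the dominant one is 9 · n^3 · (log n)^2. Hence f(n) ∈ Θ(n^3 · (log n)^2).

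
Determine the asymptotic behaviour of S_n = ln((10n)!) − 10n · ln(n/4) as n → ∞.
S_n ~ 10n · (ln 40 − 1) + O(ln n)

Stirling: ln((10n)!) = 10n ln(10n) − 10n + O(ln n).
  S_n = 10n ln(10n) − 10n − 10n ln(n/4) + O(ln n)
      = 10n ln(10n) − 10n ln n + 10n ln 4 − 10n + O(ln n)
      = 10n ln 10 + 10n ln 4 − 10n + O(ln n)
      = 10n (ln 40 − 1) + O(ln n).
Numerically ln(40) − 1 ≈ 2.6889.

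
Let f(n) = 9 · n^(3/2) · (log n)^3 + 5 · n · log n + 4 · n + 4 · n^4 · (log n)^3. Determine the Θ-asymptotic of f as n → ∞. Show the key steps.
f(n) ∈ Θ(n^4 · (log n)^3)

Compare the terms by growth order. For large n, n^a · (log n)^b dominates n^a' · (log n)^b' iff a > a', or (a = a' and b > b'). Ranking the 4 terms shows the dominant one is 4 · n^4 · (log n)^3. Hence f(n) ∈ Θ(n^4 · (log n)^3).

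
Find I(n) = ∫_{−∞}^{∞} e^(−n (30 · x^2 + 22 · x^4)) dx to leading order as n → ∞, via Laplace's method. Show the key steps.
I(n) ~ sqrt(π/(30n))

φ(x) = 30 · x^2 + 22 · x^4 has its unique global minimum at x* = 0 (since φ'(x) = 60x + 88x^3 = 0 only at x = 0 for real x with both coefficients positive, and φ → ∞ as |x| → ∞). At x* = 0, φ(0) = 0 and φ''(0) = 60. Laplace's method then gives
  I(n) ~ sqrt(2π / (n · φ''(0))) · e^(−n φ(0)) = sqrt(2π / (60n)) = sqrt(π/(30n)).
The 22 · x^4 term contributes only at subleading order (an O(1/n) relative correction).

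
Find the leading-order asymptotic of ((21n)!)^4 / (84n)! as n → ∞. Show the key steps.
((21n)!)^4/(84n)! ~ ((2π·21n)^(3/2) / 2) · 4^(−4·21n)  →  0

Write N = 21n. Stirling: N! ~ sqrt(2π N)(N/e)^N and (4N)! ~ sqrt(2π·4N)·(4N/e)^(4N).
  (N!)^4/(4N)! ~ (2π N)^(4/2) (N/e)^(4N) / [sqrt(2π·4N) (4N/e)^(4N)]
     = (2π N)^(4/2) / sqrt(2π·4N) · (N/(4N))^(4N)
     = (2π N)^((4−1)/2) / 2 · 4^(−4N).
Since 4^4 > 1, the factor 4^(−4N) decays exponentially, so the ratio → 0. Substituting N = 21n gives the stated form.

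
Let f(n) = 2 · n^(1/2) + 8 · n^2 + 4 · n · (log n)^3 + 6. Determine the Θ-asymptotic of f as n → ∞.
f(n) ∈ Θ(n^2)

Compare the terms by growth order. For large n, n^a · (log n)^b dominates n^a' · (log n)^b' iff a > a', or (a = a' and b > b'). Ranking the 4 terms shows the dominant one is 8 · n^2. Hence f(n) ∈ Θ(n^2).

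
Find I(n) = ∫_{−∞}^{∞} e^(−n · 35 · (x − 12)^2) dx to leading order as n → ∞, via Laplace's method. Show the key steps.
I(n) = sqrt(π/(35n))

Here φ(x) = 35 · (x − 12)^2 has its unique minimum at x* = 12 with φ(x*) = 0 and φ''(x*) = 70. Laplace's method gives
  I(n) ~ e^(−n φ(x*)) · sqrt(2π / (n · φ''(x*))) = sqrt(2π / (70n)) = sqrt(π/(35n)).
This is exact: substituting u = (x − 12)·sqrt(35n) gives I(n) = (1/sqrt(35n)) ∫_{−∞}^{∞} e^(−u^2) du = sqrt(π/(35n)).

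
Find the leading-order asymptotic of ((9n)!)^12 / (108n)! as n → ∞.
((9n)!)^12/(108n)! ~ ((2π·9n)^(11/2) / sqrt(12)) · 12^(−12·9n)  →  0

Write N = 9n. Stirling: N! ~ sqrt(2π N)(N/e)^N and (12N)! ~ sqrt(2π·12N)·(12N/e)^(12N).
  (N!)^12/(12N)! ~ (2π N)^(12/2) (N/e)^(12N) / [sqrt(2π·12N) (12N/e)^(12N)]
     = (2π N)^(12/2) / sqrt(2π·12N) · (N/(12N))^(12N)
     = (2π N)^((12−1)/2) / sqrt(12) · 12^(−12N).
Since 12^12 > 1, the factor 12^(−12N) decays exponentially, so the ratio → 0. Substituting N = 9n gives the stated form.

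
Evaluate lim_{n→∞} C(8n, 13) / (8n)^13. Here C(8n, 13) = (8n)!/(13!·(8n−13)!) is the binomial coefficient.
lim = 1/13! = 1/6227020800

With N = 8n → ∞: C(N, 13) / N^13 = [N(N−1)…(N−12)] / (13! · N^13) = (1/13!) · 1 · (1 − 1/(8n)) · … · (1 − 12/(8n)). Each factor → 1 as N → ∞, so the limit is 1/13! = 1/6227020800.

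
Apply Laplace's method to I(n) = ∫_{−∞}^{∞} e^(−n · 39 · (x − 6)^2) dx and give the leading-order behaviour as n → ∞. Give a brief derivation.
I(n) = sqrt(π/(39n))

Here φ(x) = 39 · (x − 6)^2 has its unique minimum at x* = 6 with φ(x*) = 0 and φ''(x*) = 78. Laplace's method gives
  I(n) ~ e^(−n φ(x*)) · sqrt(2π / (n · φ''(x*))) = sqrt(2π / (78n)) = sqrt(π/(39n)).
This is exact: substituting u = (x − 6)·sqrt(39n) gives I(n) = (1/sqrt(39n)) ∫_{−∞}^{∞} e^(−u^2) du = sqrt(π/(39n)).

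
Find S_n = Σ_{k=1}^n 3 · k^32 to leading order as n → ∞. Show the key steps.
S_n ~ n^33 / 11

By integral comparison (Euler-Maclaurin), Σ_{k=1}^n 3 · k^32 = 3 · ∫_0^n x^32 dx + O(n^32) = 3 · n^33/33 = n^33 / 11 + O(n^32). (Equivalently, Faulhaber's formula gives the same leading term.)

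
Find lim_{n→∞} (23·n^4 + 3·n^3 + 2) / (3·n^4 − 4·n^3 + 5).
lim = 23/3

For large n the leading n^4 terms dominate both numerator and denominator. Dividing top and bottom by n^4, every other term tends to 0, leaving 23/3.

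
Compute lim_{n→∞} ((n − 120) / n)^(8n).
lim = e^(−960)

Rewrite as (1 − 120/n)^(8n). By the standard limit (1 + x/n)^n → e^x, we have (1 − 120/n)^n → e^(−120), and raising to the 8th power gives e^(−960).
More precisely, ln[(1 − 120/n)^(8n)] = 8n · ln(1 − 120/n) = 8n · (-120/n + O(1/n^2)) = -960 + O(1/n) → -960.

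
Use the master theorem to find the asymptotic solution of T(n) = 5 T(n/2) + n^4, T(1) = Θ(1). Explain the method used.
T(n) = Θ(n^4)

log_2 5 ≈ 2.322. f(n) = n^4 dominates n^(log_2 5) since 4 > 2.322, and the regularity condition a·f(n/b) = 5·(n/2)^4 = (5/16)·n^4 ≤ c·f(n) holds with c = 5/16 ≈ 0.312 < 1. So this is Case 3: T(n) = Θ(f(n)) = Θ(n^4).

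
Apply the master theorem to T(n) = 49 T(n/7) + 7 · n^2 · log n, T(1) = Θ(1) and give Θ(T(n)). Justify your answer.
T(n) = Θ(n^2 · (log n)^2)

Here log_7 49 = 2 and f(n) = 7 · n^2 · log n = Θ(n^(log_7 49) · (log n)^1). This is the extended Case 2 of the master theorem (f matches the critical exponent up to log factors), giving T(n) = Θ(n^(log_7 49) · (log n)^(1+1)) = Θ(n^2 · (log n)^2).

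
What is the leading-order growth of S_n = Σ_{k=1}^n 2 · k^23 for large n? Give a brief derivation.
S_n ~ n^24 / 12

By integral comparison (Euler-Maclaurin), Σ_{k=1}^n 2 · k^23 = 2 · ∫_0^n x^23 dx + O(n^23) = 2 · n^24/24 = n^24 / 12 + O(n^23). (Equivalently, Faulhaber's formula gives the same leading term.)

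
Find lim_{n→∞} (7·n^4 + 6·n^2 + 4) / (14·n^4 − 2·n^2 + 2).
lim = 7/14 = 1/2

For large n the leading n^4 terms dominate both numerator and denominator. Dividing top and bottom by n^4, every other term tends to 0, leaving 7/14 = 1/2.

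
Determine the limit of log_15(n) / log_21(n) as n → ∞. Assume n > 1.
lim = ln(21) / ln(15) = log_15(21)

Change of base: log_15(n) = ln n / ln 15 and log_21(n) = ln n / ln 21. The ratio is (ln n / ln 15) · (ln 21 / ln n) = ln 21 / ln 15, a constant independent of n. So the limit is ln 21 / ln 15 = log_15(21).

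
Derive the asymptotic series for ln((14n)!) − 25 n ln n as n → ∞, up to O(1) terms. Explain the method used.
ln((14n)!) − 25 n ln n = −11 n ln n + 14(ln 14 − 1) n + (1/2) ln(2π·14n) + O(1/n)

Stirling: ln((14n)!) = 14n ln(14n) − 14n + (1/2) ln(2π·14n) + O(1/n).
Expand 14n ln(14n) = 14n (ln n + ln 14) = 14n ln n + 14n ln 14.
Subtract 25n ln n: leading term is (14 − 25) n ln n = −11 n ln n. The next term is 14n ln 14 − 14n = 14(ln 14 − 1) n. Then the (1/2) ln(2π·14n) correction.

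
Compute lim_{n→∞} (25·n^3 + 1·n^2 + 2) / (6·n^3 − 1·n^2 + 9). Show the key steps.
lim = 25/6

For large n the leading n^3 terms dominate both numerator and denominator. Dividing top and bottom by n^3, every other term tends to 0, leaving 25/6.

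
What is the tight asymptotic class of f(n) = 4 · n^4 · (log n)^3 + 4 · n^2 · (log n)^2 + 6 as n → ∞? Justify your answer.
f(n) ∈ Θ(n^4 · (log n)^3)

Compare the terms by growth order. For large n, n^a · (log n)^b dominates n^a' · (log n)^b' iff a > a', or (a = a' and b > b'). Ranking the 3 terms shows the dominant one is 4 · n^4 · (log n)^3. Hence f(n) ∈ Θ(n^4 · (log n)^3).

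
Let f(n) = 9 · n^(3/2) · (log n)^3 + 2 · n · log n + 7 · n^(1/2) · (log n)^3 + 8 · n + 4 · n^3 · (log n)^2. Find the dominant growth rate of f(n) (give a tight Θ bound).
f(n) ∈ Θ(n^3 · (log n)^2)

Compare the terms by growth order. For large n, n^a · (log n)^b dominates n^a' · (log n)^b' iff a > a', or (a = a' and b > b'). Ranking the 5 terms shows the dominant one is 4 · n^3 · (log n)^2. Hence f(n) ∈ Θ(n^3 · (log n)^2).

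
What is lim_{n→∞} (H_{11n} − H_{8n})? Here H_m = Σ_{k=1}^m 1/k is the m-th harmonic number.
lim = ln(11/8)

Euler-Maclaurin gives H_m = ln m + γ + 1/(2m) + O(1/m^2). The γ and O(1/m) terms cancel in the difference:
  H_{11n} − H_{8n} = ln(11n) − ln(8n) + O(1/n) = ln(11/8) + O(1/n).
Hence the limit is ln(11/8).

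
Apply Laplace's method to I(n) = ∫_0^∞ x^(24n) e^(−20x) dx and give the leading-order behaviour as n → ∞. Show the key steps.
I(n) ~ (sqrt(2π·24n) / 20) · (24n/(20e))^(24n)

Write the integrand as exp(24n ln x − 20x) and set f(x) = 24n ln x − 20x. Then f'(x) = 24n/x − 20 = 0 at x* = 24n/20, and f''(x*) = −24n/x*^2 = −20^2/(24n). Laplace's method (interior maximum) gives
  I(n) ~ e^(f(x*)) · sqrt(2π / |f''(x*)|)
        = exp(24n ln(24n/20) − 24n) · sqrt(2π · 24n / 20^2)
        = (24n/20)^(24n) e^(−24n) · sqrt(2π·24n) / 20
        = (sqrt(2π·24n) / 20) · (24n/(20e))^(24n).
This matches Γ(24n+1)/20^(24n+1) with Stirling applied to Γ.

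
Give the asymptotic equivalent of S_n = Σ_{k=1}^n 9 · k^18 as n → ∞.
S_n ~ 9 · n^19 / 19

By integral comparison (Euler-Maclaurin), Σ_{k=1}^n 9 · k^18 = 9 · ∫_0^n x^18 dx + O(n^18) = 9 · n^19/19 + O(n^18). (Equivalently, Faulhaber's formula gives the same leading term.)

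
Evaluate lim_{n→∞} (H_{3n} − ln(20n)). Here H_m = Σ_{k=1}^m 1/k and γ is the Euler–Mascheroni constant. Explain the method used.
lim = ln(3/20) + γ

By Euler-Maclaurin, H_m = ln m + γ + O(1/m). So
  H_{3n} − ln(20n) = ln(3n) + γ − ln(20n) + O(1/n)
                       = ln(3/20) + γ + O(1/n).
Hence the limit is ln(3/20) + γ.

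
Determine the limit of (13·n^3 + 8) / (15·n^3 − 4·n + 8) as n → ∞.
lim = 13/15

For large n the leading n^3 terms dominate both numerator and denominator. Dividing top and bottom by n^3, every other term tends to 0, leaving 13/15.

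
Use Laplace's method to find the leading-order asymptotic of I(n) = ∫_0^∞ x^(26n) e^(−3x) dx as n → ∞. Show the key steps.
I(n) ~ (sqrt(2π·26n) / 3) · (26n/(3e))^(26n)

Write the integrand as exp(26n ln x − 3x) and set f(x) = 26n ln x − 3x. Then f'(x) = 26n/x − 3 = 0 at x* = 26n/3, and f''(x*) = −26n/x*^2 = −3^2/(26n). Laplace's method (interior maximum) gives
  I(n) ~ e^(f(x*)) · sqrt(2π / |f''(x*)|)
        = exp(26n ln(26n/3) − 26n) · sqrt(2π · 26n / 3^2)
        = (26n/3)^(26n) e^(−26n) · sqrt(2π·26n) / 3
        = (sqrt(2π·26n) / 3) · (26n/(3e))^(26n).
This matches Γ(26n+1)/3^(26n+1) with Stirling applied to Γ.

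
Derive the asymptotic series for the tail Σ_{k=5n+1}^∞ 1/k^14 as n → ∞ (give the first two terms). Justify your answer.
Σ_{k>5n} 1/k^14 = 1/(13 · (5n)^13) − 1/(2 · (5n)^14) + O(1/(5n)^15)

Compare to the integral: ∫_{5n}^∞ x^(−14) dx = [−x^(−13)/13]_{5n}^∞ = 1/((14−1)·(5n)^13). The Euler-Maclaurin correction adds −f(5n)/2 = −1/(2·(5n)^14). Euler-Maclaurin then gives
  Σ_{k>5n} 1/k^14 = ∫_{5n}^∞ dx/x^14 − 1/(2·(5n)^14) + O(1/(5n)^15).
(Equivalently this is ζ(14) − Σ_{k≤5n} 1/k^14.)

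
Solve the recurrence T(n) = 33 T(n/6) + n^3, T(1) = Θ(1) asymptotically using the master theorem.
T(n) = Θ(n^3)

log_6 33 ≈ 1.951. f(n) = n^3 dominates n^(log_6 33) since 3 > 1.951, and the regularity condition a·f(n/b) = 33·(n/6)^3 = (33/216)·n^3 ≤ c·f(n) holds with c = 33/216 ≈ 0.153 < 1. So this is Case 3: T(n) = Θ(f(n)) = Θ(n^3).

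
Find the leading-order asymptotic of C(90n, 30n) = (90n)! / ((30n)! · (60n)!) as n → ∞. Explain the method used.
C(90n, 30n) ~ (27/4)^(30n) · sqrt(3/(4π·30n))

Write N = 30n. Apply Stirling to each factorial:
  (3N)! ~ sqrt(2π·3N) · (3N/e)^(3N),
  N! ~ sqrt(2π N) · (N/e)^N,
  (2N)! ~ sqrt(2π·2N) · (2N/e)^(2N).
The exponential factors combine to (3N)^(3N) / (N^N · (2N)^(2N)) = 3^(3N)/2^(2N) = (3^3/2^2)^N = (27/4)^N.
The square-root prefactors combine to sqrt(2π·3N) / (sqrt(2π N)·sqrt(2π·2N)) = sqrt(3 / (2π·2·N)) = sqrt(3/(4π·30n)).
Substituting N = 30n: C(90n, 30n) ~ (27/4)^(30n) · sqrt(3/(4π·30n)).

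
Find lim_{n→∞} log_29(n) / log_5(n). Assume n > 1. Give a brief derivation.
lim = ln(5) / ln(29) = log_29(5)

Change of base: log_29(n) = ln n / ln 29 and log_5(n) = ln n / ln 5. The ratio is (ln n / ln 29) · (ln 5 / ln n) = ln 5 / ln 29, a constant independent of n. So the limit is ln 5 / ln 29 = log_29(5).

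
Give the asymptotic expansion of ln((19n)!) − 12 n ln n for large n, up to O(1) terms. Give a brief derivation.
ln((19n)!) − 12 n ln n = 7 n ln n + 19(ln 19 − 1) n + (1/2) ln(2π·19n) + O(1/n)

Stirling: ln((19n)!) = 19n ln(19n) − 19n + (1/2) ln(2π·19n) + O(1/n).
Expand 19n ln(19n) = 19n (ln n + ln 19) = 19n ln n + 19n ln 19.
Subtract 12n ln n: leading term is (19 − 12) n ln n = 7 n ln n. The next term is 19n ln 19 − 19n = 19(ln 19 − 1) n. Then the (1/2) ln(2π·19n) correction.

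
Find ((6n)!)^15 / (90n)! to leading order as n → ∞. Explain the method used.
((6n)!)^15/(90n)! ~ ((2π·6n)^(14/2) / sqrt(15)) · 15^(−15·6n)  →  0

Write N = 6n. Stirling: N! ~ sqrt(2π N)(N/e)^N and (15N)! ~ sqrt(2π·15N)·(15N/e)^(15N).
  (N!)^15/(15N)! ~ (2π N)^(15/2) (N/e)^(15N) / [sqrt(2π·15N) (15N/e)^(15N)]
     = (2π N)^(15/2) / sqrt(2π·15N) · (N/(15N))^(15N)
     = (2π N)^((15−1)/2) / sqrt(15) · 15^(−15N).
Since 15^15 > 1, the factor 15^(−15N) decays exponentially, so the ratio → 0. Substituting N = 6n gives the stated form.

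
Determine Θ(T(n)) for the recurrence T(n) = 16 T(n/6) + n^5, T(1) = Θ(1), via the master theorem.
T(n) = Θ(n^5)

log_6 16 ≈ 1.547. f(n) = n^5 dominates n^(log_6 16) since 5 > 1.547, and the regularity condition a·f(n/b) = 16·(n/6)^5 = (16/7776)·n^5 ≤ c·f(n) holds with c = 16/7776 ≈ 0.00206 < 1. So this is Case 3: T(n) = Θ(f(n)) = Θ(n^5).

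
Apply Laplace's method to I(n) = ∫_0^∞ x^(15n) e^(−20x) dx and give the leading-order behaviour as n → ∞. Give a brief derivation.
I(n) ~ (sqrt(2π·15n) / 20) · (15n/(20e))^(15n)

Write the integrand as exp(15n ln x − 20x) and set f(x) = 15n ln x − 20x. Then f'(x) = 15n/x − 20 = 0 at x* = 15n/20, and f''(x*) = −15n/x*^2 = −20^2/(15n). Laplace's method (interior maximum) gives
  I(n) ~ e^(f(x*)) · sqrt(2π / |f''(x*)|)
        = exp(15n ln(15n/20) − 15n) · sqrt(2π · 15n / 20^2)
        = (15n/20)^(15n) e^(−15n) · sqrt(2π·15n) / 20
        = (sqrt(2π·15n) / 20) · (15n/(20e))^(15n).
This matches Γ(15n+1)/20^(15n+1) with Stirling applied to Γ.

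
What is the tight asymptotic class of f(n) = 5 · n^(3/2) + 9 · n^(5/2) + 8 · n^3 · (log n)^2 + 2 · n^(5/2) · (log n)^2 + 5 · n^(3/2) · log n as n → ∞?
f(n) ∈ Θ(n^3 · (log n)^2)

Compare the terms by growth order. For large n, n^a · (log n)^b dominates n^a' · (log n)^b' iff a > a', or (a = a' and b > b'). Ranking the 5 terms shows the dominant one is 8 · n^3 · (log n)^2. Hence f(n) ∈ Θ(n^3 · (log n)^2).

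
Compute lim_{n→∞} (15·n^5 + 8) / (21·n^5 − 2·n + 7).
lim = 15/21 = 5/7

For large n the leading n^5 terms dominate both numerator and denominator. Dividing top and bottom by n^5, every other term tends to 0, leaving 15/21 = 5/7.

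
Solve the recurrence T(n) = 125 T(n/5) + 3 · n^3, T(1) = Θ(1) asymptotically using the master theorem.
T(n) = Θ(n^3 log n)

log_5 125 = 3, and f(n) = 3 · n^3 = Θ(n^(log_5 125)). This is Case 2 of the master theorem: T(n) = Θ(f(n) · log n) = Θ(n^3 log n).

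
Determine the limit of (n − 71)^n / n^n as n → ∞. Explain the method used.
lim = e^(−71)

Rewrite as (1 − 71/n)^(n). By the standard limit (1 + x/n)^n → e^x, we have (1 − 71/n)^n → e^(−71), and raising to the 1st power gives e^(−71).
More precisely, ln[(1 − 71/n)^(n)] = n · ln(1 − 71/n) = n · (-71/n + O(1/n^2)) = -71 + O(1/n) → -71.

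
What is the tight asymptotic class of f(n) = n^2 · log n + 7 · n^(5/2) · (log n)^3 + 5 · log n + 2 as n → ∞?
f(n) ∈ Θ(n^(5/2) · (log n)^3)

Compare the terms by growth order. For large n, n^a · (log n)^b dominates n^a' · (log n)^b' iff a > a', or (a = a' and b > b'). Ranking the 4 terms shows the dominant one is 7 · n^(5/2) · (log n)^3. Hence f(n) ∈ Θ(n^(5/2) · (log n)^3).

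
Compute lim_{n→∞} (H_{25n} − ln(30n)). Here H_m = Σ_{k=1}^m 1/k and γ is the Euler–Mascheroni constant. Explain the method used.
lim = ln(5/6) + γ

By Euler-Maclaurin, H_m = ln m + γ + O(1/m). So
  H_{25n} − ln(30n) = ln(25n) + γ − ln(30n) + O(1/n)
                       = ln(25/30) + γ + O(1/n).
Hence the limit is ln(25/30) + γ (= ln(5/6)).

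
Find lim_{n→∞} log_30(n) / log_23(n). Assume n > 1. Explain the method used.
lim = ln(23) / ln(30) = log_30(23)

Change of base: log_30(n) = ln n / ln 30 and log_23(n) = ln n / ln 23. The ratio is (ln n / ln 30) · (ln 23 / ln n) = ln 23 / ln 30, a constant independent of n. So the limit is ln 23 / ln 30 = log_30(23).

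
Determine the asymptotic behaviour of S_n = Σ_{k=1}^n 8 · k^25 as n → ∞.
S_n ~ 4 · n^26 / 13

By integral comparison (Euler-Maclaurin), Σ_{k=1}^n 8 · k^25 = 8 · ∫_0^n x^25 dx + O(n^25) = 8 · n^26/26 = 4 · n^26 / 13 + O(n^25). (Equivalently, Faulhaber's formula gives the same leading term.)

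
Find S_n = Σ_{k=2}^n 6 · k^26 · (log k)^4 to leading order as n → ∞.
S_n ~ 2 · n^27 · (log n)^4 / 9

By integral comparison, S_n = ∫_1^n 6 · x^26 · (log x)^4 dx + O(n^26 · (log n)^4). For the integral, the leading term of ∫_1^n x^26 (log x)^4 dx is n^27/27 · (log n)^4 (by repeated integration by parts; each step lowers the log-exponent and produces a relatively O(1/log n) correction). Hence S_n ~ 2 · n^27 · (log n)^4 / 9.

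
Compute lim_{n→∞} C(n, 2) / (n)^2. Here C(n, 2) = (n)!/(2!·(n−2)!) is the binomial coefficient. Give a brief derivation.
lim = 1/2! = 1/2

With N = n → ∞: C(N, 2) / N^2 = [N(N−1)…(N−1)] / (2! · N^2) = (1/2!) · 1 · (1 − 1/n). Each factor → 1 as N → ∞, so the limit is 1/2! = 1/2.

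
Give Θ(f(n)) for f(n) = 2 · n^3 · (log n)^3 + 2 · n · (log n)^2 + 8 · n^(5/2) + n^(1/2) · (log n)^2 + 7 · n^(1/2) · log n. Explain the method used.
f(n) ∈ Θ(n^3 · (log n)^3)

Compare the terms by growth order. For large n, n^a · (log n)^b dominates n^a' · (log n)^b' iff a > a', or (a = a' and b > b'). Ranking the 5 terms shows the dominant one is 2 · n^3 · (log n)^3. Hence f(n) ∈ Θ(n^3 · (log n)^3).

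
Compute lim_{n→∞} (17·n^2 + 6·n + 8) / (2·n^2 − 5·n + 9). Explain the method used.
lim = 17/2

For large n the leading n^2 terms dominate both numerator and denominator. Dividing top and bottom by n^2, every other term tends to 0, leaving 17/2.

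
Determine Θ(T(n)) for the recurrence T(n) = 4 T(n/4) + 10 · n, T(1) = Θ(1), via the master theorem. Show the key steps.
T(n) = Θ(n log n)

log_4 4 = 1, and f(n) = 10 · n = Θ(n^(log_4 4)). This is Case 2 of the master theorem: T(n) = Θ(f(n) · log n) = Θ(n log n).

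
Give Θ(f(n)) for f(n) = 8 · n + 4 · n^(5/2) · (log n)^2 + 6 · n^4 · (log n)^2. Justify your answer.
f(n) ∈ Θ(n^4 · (log n)^2)

Compare the terms by growth order. For large n, n^a · (log n)^b dominates n^a' · (log n)^b' iff a > a', or (a = a' and b > b'). Ranking the 3 terms shows the dominant one is 6 · n^4 · (log n)^2. Hence f(n) ∈ Θ(n^4 · (log n)^2).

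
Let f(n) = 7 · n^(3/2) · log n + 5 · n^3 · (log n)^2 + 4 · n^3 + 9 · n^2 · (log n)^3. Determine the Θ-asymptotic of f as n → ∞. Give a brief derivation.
f(n) ∈ Θ(n^3 · (log n)^2)

Compare the terms by growth order. For large n, n^a · (log n)^b dominates n^a' · (log n)^b' iff a > a', or (a = a' and b > b'). Ranking the 4 terms shows the dominant one is 5 · n^3 · (log n)^2. Hence f(n) ∈ Θ(n^3 · (log n)^2).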